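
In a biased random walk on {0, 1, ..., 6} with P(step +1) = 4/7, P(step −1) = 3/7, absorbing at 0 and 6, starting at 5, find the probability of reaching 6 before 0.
P(hit 6 before 0) = (1 − (3/4)^5) / (1 − (3/4)^6) = 3124/3367

Let u_k denote P(reach 6 before 0 | start at k). Boundary: u_0 = 0, u_6 = 1. Recurrence: u_k = 4/7·u_{k+1} + 3/7·u_{k-1} for 1 ≤ k ≤ 5. Try u_k = A + B·r^k with r = q/p = (3/7)/(4/7) = 3/4. Substitution satisfies the recurrence; boundary conditions give:
  u_k = (1 − r^k) / (1 − r^N) = (1 − (3/4)^5) / (1 − (3/4)^6) = 3124/3367.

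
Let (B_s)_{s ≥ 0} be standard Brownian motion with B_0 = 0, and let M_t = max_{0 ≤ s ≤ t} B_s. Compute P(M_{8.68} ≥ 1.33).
P(M_{8.68} ≥ 1.33) = 2·P(B_{8.68} ≥ 1.33) = 2(1 − Φ(1.33/√8.68)) ≈ 0.6517

By the reflection principle for Brownian motion, P(M_t ≥ a) = 2 · P(B_t ≥ a) for a ≥ 0. Since B_t ~ N(0, t), P(B_t ≥ 1.33) = 1 − Φ(1.33/√t) = 1 − Φ(1.33/√8.68) = 1 − Φ(0.4514). So
  P(M_{8.68} ≥ 1.33) = 2(1 − Φ(0.4514)) ≈ 0.6517.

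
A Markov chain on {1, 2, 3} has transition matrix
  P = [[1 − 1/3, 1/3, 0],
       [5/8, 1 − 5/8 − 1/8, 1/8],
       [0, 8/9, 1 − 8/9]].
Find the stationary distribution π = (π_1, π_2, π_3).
π = (120/193, 64/193, 9/193)

This is a birth-death chain on three states, which satisfies detailed balance: π_1 · P_{12} = π_2 · P_{21} and π_2 · P_{23} = π_3 · P_{32}.
From π_1 · 1/3 = π_2 · 5/8: π_2/π_1 = (1/3)/(5/8) = 8/15.
From π_2 · 1/8 = π_3 · 8/9: π_3/π_2 = (1/8)/(8/9) = 9/64.
Take π_1 proportional to 1; then unnormalized π = (1, 8/15, 3/40). Normalize by dividing by the sum 193/120:
  π = (120/193, 64/193, 9/193).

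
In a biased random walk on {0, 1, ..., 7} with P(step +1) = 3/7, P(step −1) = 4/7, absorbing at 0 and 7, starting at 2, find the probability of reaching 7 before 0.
P(hit 7 before 0) = (1 − (4/3)^2) / (1 − (4/3)^7) = 1701/14197

Let u_k denote P(reach 7 before 0 | start at k). Boundary: u_0 = 0, u_7 = 1. Recurrence: u_k = 3/7·u_{k+1} + 4/7·u_{k-1} for 1 ≤ k ≤ 6. Try u_k = A + B·r^k with r = q/p = (4/7)/(3/7) = 4/3. Substitution satisfies the recurrence; boundary conditions give:
  u_k = (1 − r^k) / (1 − r^N) = (1 − (4/3)^2) / (1 − (4/3)^7) = 1701/14197.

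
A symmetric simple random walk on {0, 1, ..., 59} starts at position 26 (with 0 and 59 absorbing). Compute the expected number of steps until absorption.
E[τ | X_0 = 26] = 858

Let v_k = E[τ | X_0 = k]. Boundary: v_0 = v_59 = 0. Recurrence: v_k = 1 + (v_{k-1} + v_{k+1})/2 for 1 ≤ k ≤ 58. The particular solution to v_k − (v_{k-1} + v_{k+1})/2 = 1 is v_k = −k^2. Adding homogeneous solution A + B k and matching boundaries gives v_k = k (59 − k). Substituting k = 26: v_26 = 26 · 33 = 858.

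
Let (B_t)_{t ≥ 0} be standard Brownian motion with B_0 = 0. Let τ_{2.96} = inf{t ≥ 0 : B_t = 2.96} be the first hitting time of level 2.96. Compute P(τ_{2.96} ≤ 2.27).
P(τ_{2.96} ≤ 2.27) = 2(1 − Φ(2.96/√2.27)) = 2(1 − Φ(1.9646)) ≈ 0.0495

By the reflection principle for standard BM, P(τ_b ≤ t) = 2 · P(B_t ≥ b). Since B_t ~ N(0, t), P(B_t ≥ 2.96) = 1 − Φ(2.96/√t) = 1 − Φ(2.96/√2.27) = 1 − Φ(1.9646) ≈ 0.02473. Doubling: P(τ_{2.96} ≤ 2.27) ≈ 2 · 0.02473 = 0.04946 ≈ 0.0495.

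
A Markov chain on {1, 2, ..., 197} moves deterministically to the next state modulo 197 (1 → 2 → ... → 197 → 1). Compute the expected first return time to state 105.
E[T_105 | X_0 = 105] = 197

The chain cycles deterministically, so starting at state 105 it returns in exactly 197 steps. Equivalently, the stationary distribution is uniform π_j = 1/197 for every state j, so by Kac's formula E[T_105] = 1/π_105 = 197.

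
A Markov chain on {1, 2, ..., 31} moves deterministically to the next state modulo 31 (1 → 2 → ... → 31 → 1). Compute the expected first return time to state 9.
E[T_9 | X_0 = 9] = 31

The chain cycles deterministically, so starting at state 9 it returns in exactly 31 steps. Equivalently, the stationary distribution is uniform π_j = 1/31 for every state j, so by Kac's formula E[T_9] = 1/π_9 = 31.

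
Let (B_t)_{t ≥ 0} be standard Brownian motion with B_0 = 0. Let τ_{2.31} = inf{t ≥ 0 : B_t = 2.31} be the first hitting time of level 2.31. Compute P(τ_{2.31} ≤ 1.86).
P(τ_{2.31} ≤ 1.86) = 2(1 − Φ(2.31/√1.86)) = 2(1 − Φ(1.6938)) ≈ 0.0903

By the reflection principle for standard BM, P(τ_b ≤ t) = 2 · P(B_t ≥ b). Since B_t ~ N(0, t), P(B_t ≥ 2.31) = 1 − Φ(2.31/√t) = 1 − Φ(2.31/√1.86) = 1 − Φ(1.6938) ≈ 0.04515. Doubling: P(τ_{2.31} ≤ 1.86) ≈ 2 · 0.04515 = 0.09030 ≈ 0.0903.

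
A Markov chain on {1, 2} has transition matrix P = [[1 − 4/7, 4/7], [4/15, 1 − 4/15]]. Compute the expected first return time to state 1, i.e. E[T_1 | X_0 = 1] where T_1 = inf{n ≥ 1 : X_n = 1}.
E[T_1 | X_0 = 1] = 1/π_1 = 22/7

For an irreducible recurrent Markov chain with stationary distribution π, E[T_i | X_0 = i] = 1/π_i (Kac's formula). Here π_1 = (4/15)/(4/7 + 4/15) = (4/15)/(88/105) = 7/22, so E[T_1 | X_0 = 1] = 1/π_1 = (4/7 + 4/15)/(4/15) = (88/105)/(4/15) = 22/7.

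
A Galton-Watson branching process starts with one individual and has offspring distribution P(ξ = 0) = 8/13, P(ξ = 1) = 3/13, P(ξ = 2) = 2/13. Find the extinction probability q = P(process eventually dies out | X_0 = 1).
q = 1

Mean offspring μ = 0·8/13 + 1·3/13 + 2·2/13 = 7/13 ≤ 1. For μ ≤ 1 with offspring not concentrated at 1, the Galton-Watson process goes extinct almost surely, so q = 1.
(Algebraic check: The pgf is f(s) = 8/13 + 3/13·s + 2/13·s². The extinction probability q is the smallest fixed point of f in [0, 1]. Setting s = f(s):
  2/13·s² + (3/13 − 1)·s + 8/13 = 0
  2/13·s² − (8/13 + 2/13)·s + 8/13 = 0
which factors as (s − 1)·(2/13·s − 8/13) = 0, giving roots s = 1 and s = (8/13)/(2/13) = 4. Since 4 ≥ 1, the smallest root in [0, 1] is s = 1.)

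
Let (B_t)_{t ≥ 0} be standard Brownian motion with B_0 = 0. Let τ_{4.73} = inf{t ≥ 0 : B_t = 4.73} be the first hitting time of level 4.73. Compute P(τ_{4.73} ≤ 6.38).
P(τ_{4.73} ≤ 6.38) = 2(1 − Φ(4.73/√6.38)) = 2(1 − Φ(1.8726)) ≈ 0.0611

By the reflection principle for standard BM, P(τ_b ≤ t) = 2 · P(B_t ≥ b). Since B_t ~ N(0, t), P(B_t ≥ 4.73) = 1 − Φ(4.73/√t) = 1 − Φ(4.73/√6.38) = 1 − Φ(1.8726) ≈ 0.03056. Doubling: P(τ_{4.73} ≤ 6.38) ≈ 2 · 0.03056 = 0.06112 ≈ 0.0611.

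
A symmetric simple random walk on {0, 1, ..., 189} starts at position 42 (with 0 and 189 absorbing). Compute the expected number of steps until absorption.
E[τ | X_0 = 42] = 6174

Let v_k = E[τ | X_0 = k]. Boundary: v_0 = v_189 = 0. Recurrence: v_k = 1 + (v_{k-1} + v_{k+1})/2 for 1 ≤ k ≤ 188. The particular solution to v_k − (v_{k-1} + v_{k+1})/2 = 1 is v_k = −k^2. Adding homogeneous solution A + B k and matching boundaries gives v_k = k (189 − k). Substituting k = 42: v_42 = 42 · 147 = 6174.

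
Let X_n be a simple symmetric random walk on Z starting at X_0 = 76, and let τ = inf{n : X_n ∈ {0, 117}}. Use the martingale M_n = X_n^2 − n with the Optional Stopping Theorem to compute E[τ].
E[τ] = 3116

M_n = X_n^2 − n is a martingale (since E[X_{n+1}^2 | F_n] = X_n^2 + 1). By OST (τ has finite mean in a bounded region), E[M_τ] = E[M_0] = X_0^2 − 0 = 76^2 = 5776. Also E[M_τ] = E[X_τ^2] − E[τ]. The walk exits at 0 or 117, with P(hit 117 first) = 76/117, so E[X_τ^2] = 117^2 · 76/117 + 0 = 8892. Thus E[τ] = E[X_τ^2] − E[M_τ] = 8892 − 5776 = 3116 = 76(117 − 76) = 3116.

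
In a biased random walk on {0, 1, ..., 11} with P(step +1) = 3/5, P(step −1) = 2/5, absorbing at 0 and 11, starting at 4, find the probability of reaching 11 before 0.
P(hit 11 before 0) = (1 − (2/3)^4) / (1 − (2/3)^11) = 142155/175099

Let u_k denote P(reach 11 before 0 | start at k). Boundary: u_0 = 0, u_11 = 1. Recurrence: u_k = 3/5·u_{k+1} + 2/5·u_{k-1} for 1 ≤ k ≤ 10. Try u_k = A + B·r^k with r = q/p = (2/5)/(3/5) = 2/3. Substitution satisfies the recurrence; boundary conditions give:
  u_k = (1 − r^k) / (1 − r^N) = (1 − (2/3)^4) / (1 − (2/3)^11) = 142155/175099.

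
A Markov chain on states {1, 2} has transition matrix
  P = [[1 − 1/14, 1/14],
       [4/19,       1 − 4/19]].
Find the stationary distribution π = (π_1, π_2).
π_1 = 56/75, π_2 = 19/75

Solve πP = π with π_1 + π_2 = 1. From πP = π: π_1 · (1 − 1/14) + π_2 · 4/19 = π_1 ⇒ π_2 · 4/19 = π_1 · 1/14 ⇒ π_2/π_1 = (1/14)/(4/19) = 19/56. Together with π_1 + π_2 = 1:
  π_1 = (4/19)/(1/14 + 4/19) = (4/19)/(75/266) = 56/75,
  π_2 = (1/14)/(1/14 + 4/19) = (1/14)/(75/266) = 19/75.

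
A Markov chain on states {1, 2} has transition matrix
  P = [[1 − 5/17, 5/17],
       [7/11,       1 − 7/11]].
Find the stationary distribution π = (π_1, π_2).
π_1 = 119/174, π_2 = 55/174

Solve πP = π with π_1 + π_2 = 1. From πP = π: π_1 · (1 − 5/17) + π_2 · 7/11 = π_1 ⇒ π_2 · 7/11 = π_1 · 5/17 ⇒ π_2/π_1 = (5/17)/(7/11) = 55/119. Together with π_1 + π_2 = 1:
  π_1 = (7/11)/(5/17 + 7/11) = (7/11)/(174/187) = 119/174,
  π_2 = (5/17)/(5/17 + 7/11) = (5/17)/(174/187) = 55/174.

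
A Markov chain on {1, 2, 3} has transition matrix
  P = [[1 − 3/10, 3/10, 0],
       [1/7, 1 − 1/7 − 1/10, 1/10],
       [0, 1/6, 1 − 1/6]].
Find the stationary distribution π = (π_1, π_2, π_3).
π = (25/109, 105/218, 63/218)

This is a birth-death chain on three states, which satisfies detailed balance: π_1 · P_{12} = π_2 · P_{21} and π_2 · P_{23} = π_3 · P_{32}.
From π_1 · 3/10 = π_2 · 1/7: π_2/π_1 = (3/10)/(1/7) = 21/10.
From π_2 · 1/10 = π_3 · 1/6: π_3/π_2 = (1/10)/(1/6) = 3/5.
Take π_1 proportional to 1; then unnormalized π = (1, 21/10, 63/50). Normalize by dividing by the sum 109/25:
  π = (25/109, 105/218, 63/218).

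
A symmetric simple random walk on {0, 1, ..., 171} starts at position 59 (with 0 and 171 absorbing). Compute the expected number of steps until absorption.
E[τ | X_0 = 59] = 6608

Let v_k = E[τ | X_0 = k]. Boundary: v_0 = v_171 = 0. Recurrence: v_k = 1 + (v_{k-1} + v_{k+1})/2 for 1 ≤ k ≤ 170. The particular solution to v_k − (v_{k-1} + v_{k+1})/2 = 1 is v_k = −k^2. Adding homogeneous solution A + B k and matching boundaries gives v_k = k (171 − k). Substituting k = 59: v_59 = 59 · 112 = 6608.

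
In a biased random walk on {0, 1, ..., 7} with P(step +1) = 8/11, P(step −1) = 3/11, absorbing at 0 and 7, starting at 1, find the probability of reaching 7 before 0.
P(hit 7 before 0) = (1 − (3/8)^1) / (1 − (3/8)^7) = 262144/418993

Let u_k denote P(reach 7 before 0 | start at k). Boundary: u_0 = 0, u_7 = 1. Recurrence: u_k = 8/11·u_{k+1} + 3/11·u_{k-1} for 1 ≤ k ≤ 6. Try u_k = A + B·r^k with r = q/p = (3/11)/(8/11) = 3/8. Substitution satisfies the recurrence; boundary conditions give:
  u_k = (1 − r^k) / (1 − r^N) = (1 − (3/8)^1) / (1 − (3/8)^7) = 262144/418993.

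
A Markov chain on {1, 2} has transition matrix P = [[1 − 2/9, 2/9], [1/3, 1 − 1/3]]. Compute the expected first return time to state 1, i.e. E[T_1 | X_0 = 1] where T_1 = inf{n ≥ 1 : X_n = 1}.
E[T_1 | X_0 = 1] = 1/π_1 = 5/3

For an irreducible recurrent Markov chain with stationary distribution π, E[T_i | X_0 = i] = 1/π_i (Kac's formula). Here π_1 = (1/3)/(2/9 + 1/3) = (1/3)/(5/9) = 3/5, so E[T_1 | X_0 = 1] = 1/π_1 = (2/9 + 1/3)/(1/3) = (5/9)/(1/3) = 5/3.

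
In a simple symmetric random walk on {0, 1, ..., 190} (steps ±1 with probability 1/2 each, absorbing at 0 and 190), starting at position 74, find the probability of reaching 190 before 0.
P(hit 190 before 0) = 74/190 = 37/95

Let u_k = P(hit 190 before 0 | start at k). Then u_0 = 0, u_190 = 1, and u_k = u_{k-1}/2 + u_{k+1}/2 for 1 ≤ k ≤ 189. This harmonic recurrence is solved by u_k = k/190, giving u_74 = 74/190 = 37/95.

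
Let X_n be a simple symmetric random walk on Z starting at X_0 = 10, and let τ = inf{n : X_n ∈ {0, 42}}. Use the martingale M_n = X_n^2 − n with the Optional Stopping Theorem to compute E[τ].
E[τ] = 320

M_n = X_n^2 − n is a martingale (since E[X_{n+1}^2 | F_n] = X_n^2 + 1). By OST (τ has finite mean in a bounded region), E[M_τ] = E[M_0] = X_0^2 − 0 = 10^2 = 100. Also E[M_τ] = E[X_τ^2] − E[τ]. The walk exits at 0 or 42, with P(hit 42 first) = 10/42, so E[X_τ^2] = 42^2 · 10/42 + 0 = 420. Thus E[τ] = E[X_τ^2] − E[M_τ] = 420 − 100 = 320 = 10(42 − 10) = 320.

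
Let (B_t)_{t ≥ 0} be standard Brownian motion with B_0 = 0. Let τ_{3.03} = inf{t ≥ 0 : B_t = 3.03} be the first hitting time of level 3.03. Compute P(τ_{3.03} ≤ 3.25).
P(τ_{3.03} ≤ 3.25) = 2(1 − Φ(3.03/√3.25)) = 2(1 − Φ(1.6807)) ≈ 0.0928

By the reflection principle for standard BM, P(τ_b ≤ t) = 2 · P(B_t ≥ b). Since B_t ~ N(0, t), P(B_t ≥ 3.03) = 1 − Φ(3.03/√t) = 1 − Φ(3.03/√3.25) = 1 − Φ(1.6807) ≈ 0.04641. Doubling: P(τ_{3.03} ≤ 3.25) ≈ 2 · 0.04641 = 0.09282 ≈ 0.0928.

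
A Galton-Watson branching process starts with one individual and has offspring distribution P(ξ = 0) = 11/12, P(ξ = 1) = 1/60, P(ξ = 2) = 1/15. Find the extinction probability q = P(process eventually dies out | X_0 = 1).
q = 1

Mean offspring μ = 0·11/12 + 1·1/60 + 2·1/15 = 3/20 ≤ 1. For μ ≤ 1 with offspring not concentrated at 1, the Galton-Watson process goes extinct almost surely, so q = 1.
(Algebraic check: The pgf is f(s) = 11/12 + 1/60·s + 1/15·s². The extinction probability q is the smallest fixed point of f in [0, 1]. Setting s = f(s):
  1/15·s² + (1/60 − 1)·s + 11/12 = 0
  1/15·s² − (11/12 + 1/15)·s + 11/12 = 0
which factors as (s − 1)·(1/15·s − 11/12) = 0, giving roots s = 1 and s = (11/12)/(1/15) = 55/4. Since 55/4 ≥ 1, the smallest root in [0, 1] is s = 1.)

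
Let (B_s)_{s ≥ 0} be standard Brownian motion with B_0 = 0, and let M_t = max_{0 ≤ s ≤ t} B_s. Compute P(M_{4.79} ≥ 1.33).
P(M_{4.79} ≥ 1.33) = 2·P(B_{4.79} ≥ 1.33) = 2(1 − Φ(1.33/√4.79)) ≈ 0.5434

By the reflection principle for Brownian motion, P(M_t ≥ a) = 2 · P(B_t ≥ a) for a ≥ 0. Since B_t ~ N(0, t), P(B_t ≥ 1.33) = 1 − Φ(1.33/√t) = 1 − Φ(1.33/√4.79) = 1 − Φ(0.6077). So
  P(M_{4.79} ≥ 1.33) = 2(1 − Φ(0.6077)) ≈ 0.5434.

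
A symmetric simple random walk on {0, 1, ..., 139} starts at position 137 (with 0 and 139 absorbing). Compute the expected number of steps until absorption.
E[τ | X_0 = 137] = 274

Let v_k = E[τ | X_0 = k]. Boundary: v_0 = v_139 = 0. Recurrence: v_k = 1 + (v_{k-1} + v_{k+1})/2 for 1 ≤ k ≤ 138. The particular solution to v_k − (v_{k-1} + v_{k+1})/2 = 1 is v_k = −k^2. Adding homogeneous solution A + B k and matching boundaries gives v_k = k (139 − k). Substituting k = 137: v_137 = 137 · 2 = 274.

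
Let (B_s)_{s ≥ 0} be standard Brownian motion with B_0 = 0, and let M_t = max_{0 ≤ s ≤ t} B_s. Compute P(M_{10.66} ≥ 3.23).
P(M_{10.66} ≥ 3.23) = 2·P(B_{10.66} ≥ 3.23) = 2(1 − Φ(3.23/√10.66)) ≈ 0.3225

By the reflection principle for Brownian motion, P(M_t ≥ a) = 2 · P(B_t ≥ a) for a ≥ 0. Since B_t ~ N(0, t), P(B_t ≥ 3.23) = 1 − Φ(3.23/√t) = 1 − Φ(3.23/√10.66) = 1 − Φ(0.9893). So
  P(M_{10.66} ≥ 3.23) = 2(1 − Φ(0.9893)) ≈ 0.3225.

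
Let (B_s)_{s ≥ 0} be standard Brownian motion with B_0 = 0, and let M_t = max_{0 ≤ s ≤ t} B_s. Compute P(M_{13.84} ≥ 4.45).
P(M_{13.84} ≥ 4.45) = 2·P(B_{13.84} ≥ 4.45) = 2(1 − Φ(4.45/√13.84)) ≈ 0.2316

By the reflection principle for Brownian motion, P(M_t ≥ a) = 2 · P(B_t ≥ a) for a ≥ 0. Since B_t ~ N(0, t), P(B_t ≥ 4.45) = 1 − Φ(4.45/√t) = 1 − Φ(4.45/√13.84) = 1 − Φ(1.1962). So
  P(M_{13.84} ≥ 4.45) = 2(1 − Φ(1.1962)) ≈ 0.2316.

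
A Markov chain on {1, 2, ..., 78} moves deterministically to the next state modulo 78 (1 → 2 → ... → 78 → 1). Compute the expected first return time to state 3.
E[T_3 | X_0 = 3] = 78

The chain cycles deterministically, so starting at state 3 it returns in exactly 78 steps. Equivalently, the stationary distribution is uniform π_j = 1/78 for every state j, so by Kac's formula E[T_3] = 1/π_3 = 78.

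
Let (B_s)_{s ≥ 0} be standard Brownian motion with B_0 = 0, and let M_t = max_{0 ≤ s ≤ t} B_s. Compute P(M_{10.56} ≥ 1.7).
P(M_{10.56} ≥ 1.7) = 2·P(B_{10.56} ≥ 1.7) = 2(1 − Φ(1.7/√10.56)) ≈ 0.6009

By the reflection principle for Brownian motion, P(M_t ≥ a) = 2 · P(B_t ≥ a) for a ≥ 0. Since B_t ~ N(0, t), P(B_t ≥ 1.7) = 1 − Φ(1.7/√t) = 1 − Φ(1.7/√10.56) = 1 − Φ(0.5231). So
  P(M_{10.56} ≥ 1.7) = 2(1 − Φ(0.5231)) ≈ 0.6009.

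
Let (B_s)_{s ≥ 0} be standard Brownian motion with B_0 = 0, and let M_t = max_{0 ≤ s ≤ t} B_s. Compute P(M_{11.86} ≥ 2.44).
P(M_{11.86} ≥ 2.44) = 2·P(B_{11.86} ≥ 2.44) = 2(1 − Φ(2.44/√11.86)) ≈ 0.4786

By the reflection principle for Brownian motion, P(M_t ≥ a) = 2 · P(B_t ≥ a) for a ≥ 0. Since B_t ~ N(0, t), P(B_t ≥ 2.44) = 1 − Φ(2.44/√t) = 1 − Φ(2.44/√11.86) = 1 − Φ(0.7085). So
  P(M_{11.86} ≥ 2.44) = 2(1 − Φ(0.7085)) ≈ 0.4786.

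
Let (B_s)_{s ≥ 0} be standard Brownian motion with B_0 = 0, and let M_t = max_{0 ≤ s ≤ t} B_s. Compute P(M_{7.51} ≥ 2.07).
P(M_{7.51} ≥ 2.07) = 2·P(B_{7.51} ≥ 2.07) = 2(1 − Φ(2.07/√7.51)) ≈ 0.4500

By the reflection principle for Brownian motion, P(M_t ≥ a) = 2 · P(B_t ≥ a) for a ≥ 0. Since B_t ~ N(0, t), P(B_t ≥ 2.07) = 1 − Φ(2.07/√t) = 1 − Φ(2.07/√7.51) = 1 − Φ(0.7554). So
  P(M_{7.51} ≥ 2.07) = 2(1 − Φ(0.7554)) ≈ 0.4500.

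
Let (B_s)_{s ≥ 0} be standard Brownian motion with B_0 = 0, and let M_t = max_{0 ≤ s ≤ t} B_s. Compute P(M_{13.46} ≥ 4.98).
P(M_{13.46} ≥ 4.98) = 2·P(B_{13.46} ≥ 4.98) = 2(1 − Φ(4.98/√13.46)) ≈ 0.1747

By the reflection principle for Brownian motion, P(M_t ≥ a) = 2 · P(B_t ≥ a) for a ≥ 0. Since B_t ~ N(0, t), P(B_t ≥ 4.98) = 1 − Φ(4.98/√t) = 1 − Φ(4.98/√13.46) = 1 − Φ(1.3574). So
  P(M_{13.46} ≥ 4.98) = 2(1 − Φ(1.3574)) ≈ 0.1747.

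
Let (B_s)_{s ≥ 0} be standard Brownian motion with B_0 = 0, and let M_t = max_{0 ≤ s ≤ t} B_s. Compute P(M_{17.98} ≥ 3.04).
P(M_{17.98} ≥ 3.04) = 2·P(B_{17.98} ≥ 3.04) = 2(1 − Φ(3.04/√17.98)) ≈ 0.4734

By the reflection principle for Brownian motion, P(M_t ≥ a) = 2 · P(B_t ≥ a) for a ≥ 0. Since B_t ~ N(0, t), P(B_t ≥ 3.04) = 1 − Φ(3.04/√t) = 1 − Φ(3.04/√17.98) = 1 − Φ(0.7169). So
  P(M_{17.98} ≥ 3.04) = 2(1 − Φ(0.7169)) ≈ 0.4734.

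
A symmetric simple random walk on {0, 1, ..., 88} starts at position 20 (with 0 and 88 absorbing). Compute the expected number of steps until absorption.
E[τ | X_0 = 20] = 1360

Let v_k = E[τ | X_0 = k]. Boundary: v_0 = v_88 = 0. Recurrence: v_k = 1 + (v_{k-1} + v_{k+1})/2 for 1 ≤ k ≤ 87. The particular solution to v_k − (v_{k-1} + v_{k+1})/2 = 1 is v_k = −k^2. Adding homogeneous solution A + B k and matching boundaries gives v_k = k (88 − k). Substituting k = 20: v_20 = 20 · 68 = 1360.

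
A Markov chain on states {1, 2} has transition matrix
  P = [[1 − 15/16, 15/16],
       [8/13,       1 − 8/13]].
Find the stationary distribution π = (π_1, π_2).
π_1 = 128/323, π_2 = 195/323

Solve πP = π with π_1 + π_2 = 1. From πP = π: π_1 · (1 − 15/16) + π_2 · 8/13 = π_1 ⇒ π_2 · 8/13 = π_1 · 15/16 ⇒ π_2/π_1 = (15/16)/(8/13) = 195/128. Together with π_1 + π_2 = 1:
  π_1 = (8/13)/(15/16 + 8/13) = (8/13)/(323/208) = 128/323,
  π_2 = (15/16)/(15/16 + 8/13) = (15/16)/(323/208) = 195/323.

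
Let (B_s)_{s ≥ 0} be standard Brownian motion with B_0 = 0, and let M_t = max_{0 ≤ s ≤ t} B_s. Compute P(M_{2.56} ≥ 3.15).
P(M_{2.56} ≥ 3.15) = 2·P(B_{2.56} ≥ 3.15) = 2(1 − Φ(3.15/√2.56)) ≈ 0.0490

By the reflection principle for Brownian motion, P(M_t ≥ a) = 2 · P(B_t ≥ a) for a ≥ 0. Since B_t ~ N(0, t), P(B_t ≥ 3.15) = 1 − Φ(3.15/√t) = 1 − Φ(3.15/√2.56) = 1 − Φ(1.9687). So
  P(M_{2.56} ≥ 3.15) = 2(1 − Φ(1.9687)) ≈ 0.0490.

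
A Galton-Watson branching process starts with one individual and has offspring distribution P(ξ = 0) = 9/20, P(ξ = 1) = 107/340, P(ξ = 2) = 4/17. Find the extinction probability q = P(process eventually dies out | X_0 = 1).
q = 1

Mean offspring μ = 0·9/20 + 1·107/340 + 2·4/17 = 267/340 ≤ 1. For μ ≤ 1 with offspring not concentrated at 1, the Galton-Watson process goes extinct almost surely, so q = 1.
(Algebraic check: The pgf is f(s) = 9/20 + 107/340·s + 4/17·s². The extinction probability q is the smallest fixed point of f in [0, 1]. Setting s = f(s):
  4/17·s² + (107/340 − 1)·s + 9/20 = 0
  4/17·s² − (9/20 + 4/17)·s + 9/20 = 0
which factors as (s − 1)·(4/17·s − 9/20) = 0, giving roots s = 1 and s = (9/20)/(4/17) = 153/80. Since 153/80 ≥ 1, the smallest root in [0, 1] is s = 1.)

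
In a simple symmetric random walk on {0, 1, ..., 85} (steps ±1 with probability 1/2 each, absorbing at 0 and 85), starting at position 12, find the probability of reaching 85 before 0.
P(hit 85 before 0) = 12/85

Let u_k = P(hit 85 before 0 | start at k). Then u_0 = 0, u_85 = 1, and u_k = u_{k-1}/2 + u_{k+1}/2 for 1 ≤ k ≤ 84. This harmonic recurrence is solved by u_k = k/85, giving u_12 = 12/85.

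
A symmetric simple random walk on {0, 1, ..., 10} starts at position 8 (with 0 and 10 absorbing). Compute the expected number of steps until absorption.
E[τ | X_0 = 8] = 16

Let v_k = E[τ | X_0 = k]. Boundary: v_0 = v_10 = 0. Recurrence: v_k = 1 + (v_{k-1} + v_{k+1})/2 for 1 ≤ k ≤ 9. The particular solution to v_k − (v_{k-1} + v_{k+1})/2 = 1 is v_k = −k^2. Adding homogeneous solution A + B k and matching boundaries gives v_k = k (10 − k). Substituting k = 8: v_8 = 8 · 2 = 16.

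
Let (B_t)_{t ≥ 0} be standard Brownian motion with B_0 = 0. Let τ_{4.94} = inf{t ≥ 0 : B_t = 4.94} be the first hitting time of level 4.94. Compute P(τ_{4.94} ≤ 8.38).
P(τ_{4.94} ≤ 8.38) = 2(1 − Φ(4.94/√8.38)) = 2(1 − Φ(1.7065)) ≈ 0.0879

By the reflection principle for standard BM, P(τ_b ≤ t) = 2 · P(B_t ≥ b). Since B_t ~ N(0, t), P(B_t ≥ 4.94) = 1 − Φ(4.94/√t) = 1 − Φ(4.94/√8.38) = 1 − Φ(1.7065) ≈ 0.04396. Doubling: P(τ_{4.94} ≤ 8.38) ≈ 2 · 0.04396 = 0.08792 ≈ 0.0879.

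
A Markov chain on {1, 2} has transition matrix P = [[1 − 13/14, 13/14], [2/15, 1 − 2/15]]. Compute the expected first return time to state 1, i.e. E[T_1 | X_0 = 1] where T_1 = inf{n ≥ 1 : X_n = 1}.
E[T_1 | X_0 = 1] = 1/π_1 = 223/28

For an irreducible recurrent Markov chain with stationary distribution π, E[T_i | X_0 = i] = 1/π_i (Kac's formula). Here π_1 = (2/15)/(13/14 + 2/15) = (2/15)/(223/210) = 28/223, so E[T_1 | X_0 = 1] = 1/π_1 = (13/14 + 2/15)/(2/15) = (223/210)/(2/15) = 223/28.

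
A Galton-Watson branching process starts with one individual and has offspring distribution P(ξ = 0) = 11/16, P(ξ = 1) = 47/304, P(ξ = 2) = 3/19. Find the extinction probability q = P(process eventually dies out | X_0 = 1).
q = 1

Mean offspring μ = 0·11/16 + 1·47/304 + 2·3/19 = 143/304 ≤ 1. For μ ≤ 1 with offspring not concentrated at 1, the Galton-Watson process goes extinct almost surely, so q = 1.
(Algebraic check: The pgf is f(s) = 11/16 + 47/304·s + 3/19·s². The extinction probability q is the smallest fixed point of f in [0, 1]. Setting s = f(s):
  3/19·s² + (47/304 − 1)·s + 11/16 = 0
  3/19·s² − (11/16 + 3/19)·s + 11/16 = 0
which factors as (s − 1)·(3/19·s − 11/16) = 0, giving roots s = 1 and s = (11/16)/(3/19) = 209/48. Since 209/48 ≥ 1, the smallest root in [0, 1] is s = 1.)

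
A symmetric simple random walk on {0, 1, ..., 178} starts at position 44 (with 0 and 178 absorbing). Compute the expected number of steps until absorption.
E[τ | X_0 = 44] = 5896

Let v_k = E[τ | X_0 = k]. Boundary: v_0 = v_178 = 0. Recurrence: v_k = 1 + (v_{k-1} + v_{k+1})/2 for 1 ≤ k ≤ 177. The particular solution to v_k − (v_{k-1} + v_{k+1})/2 = 1 is v_k = −k^2. Adding homogeneous solution A + B k and matching boundaries gives v_k = k (178 − k). Substituting k = 44: v_44 = 44 · 134 = 5896.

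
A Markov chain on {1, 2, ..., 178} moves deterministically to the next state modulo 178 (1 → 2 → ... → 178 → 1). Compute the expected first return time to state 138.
E[T_138 | X_0 = 138] = 178

The chain cycles deterministically, so starting at state 138 it returns in exactly 178 steps. Equivalently, the stationary distribution is uniform π_j = 1/178 for every state j, so by Kac's formula E[T_138] = 1/π_138 = 178.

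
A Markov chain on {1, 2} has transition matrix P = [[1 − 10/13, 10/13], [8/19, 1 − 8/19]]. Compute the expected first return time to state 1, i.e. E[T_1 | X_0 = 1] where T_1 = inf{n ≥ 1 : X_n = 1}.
E[T_1 | X_0 = 1] = 1/π_1 = 147/52

For an irreducible recurrent Markov chain with stationary distribution π, E[T_i | X_0 = i] = 1/π_i (Kac's formula). Here π_1 = (8/19)/(10/13 + 8/19) = (8/19)/(294/247) = 52/147, so E[T_1 | X_0 = 1] = 1/π_1 = (10/13 + 8/19)/(8/19) = (294/247)/(8/19) = 147/52.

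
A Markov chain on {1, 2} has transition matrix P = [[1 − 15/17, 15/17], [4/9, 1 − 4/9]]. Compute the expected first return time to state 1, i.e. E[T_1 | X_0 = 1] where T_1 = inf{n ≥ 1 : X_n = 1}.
E[T_1 | X_0 = 1] = 1/π_1 = 203/68

For an irreducible recurrent Markov chain with stationary distribution π, E[T_i | X_0 = i] = 1/π_i (Kac's formula). Here π_1 = (4/9)/(15/17 + 4/9) = (4/9)/(203/153) = 68/203, so E[T_1 | X_0 = 1] = 1/π_1 = (15/17 + 4/9)/(4/9) = (203/153)/(4/9) = 203/68.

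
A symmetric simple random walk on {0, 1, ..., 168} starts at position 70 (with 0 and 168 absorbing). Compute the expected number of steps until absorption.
E[τ | X_0 = 70] = 6860

Let v_k = E[τ | X_0 = k]. Boundary: v_0 = v_168 = 0. Recurrence: v_k = 1 + (v_{k-1} + v_{k+1})/2 for 1 ≤ k ≤ 167. The particular solution to v_k − (v_{k-1} + v_{k+1})/2 = 1 is v_k = −k^2. Adding homogeneous solution A + B k and matching boundaries gives v_k = k (168 − k). Substituting k = 70: v_70 = 70 · 98 = 6860.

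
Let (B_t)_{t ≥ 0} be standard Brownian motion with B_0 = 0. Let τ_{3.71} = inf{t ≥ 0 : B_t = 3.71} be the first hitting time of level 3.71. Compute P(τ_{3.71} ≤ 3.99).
P(τ_{3.71} ≤ 3.99) = 2(1 − Φ(3.71/√3.99)) = 2(1 − Φ(1.8573)) ≈ 0.0633

By the reflection principle for standard BM, P(τ_b ≤ t) = 2 · P(B_t ≥ b). Since B_t ~ N(0, t), P(B_t ≥ 3.71) = 1 − Φ(3.71/√t) = 1 − Φ(3.71/√3.99) = 1 − Φ(1.8573) ≈ 0.03163. Doubling: P(τ_{3.71} ≤ 3.99) ≈ 2 · 0.03163 = 0.06326 ≈ 0.0633.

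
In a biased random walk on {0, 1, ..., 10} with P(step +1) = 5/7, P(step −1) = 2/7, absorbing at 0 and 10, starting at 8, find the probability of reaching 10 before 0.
P(hit 10 before 0) = (1 − (2/5)^8) / (1 − (2/5)^10) = 464725/464981

Let u_k denote P(reach 10 before 0 | start at k). Boundary: u_0 = 0, u_10 = 1. Recurrence: u_k = 5/7·u_{k+1} + 2/7·u_{k-1} for 1 ≤ k ≤ 9. Try u_k = A + B·r^k with r = q/p = (2/7)/(5/7) = 2/5. Substitution satisfies the recurrence; boundary conditions give:
  u_k = (1 − r^k) / (1 − r^N) = (1 − (2/5)^8) / (1 − (2/5)^10) = 464725/464981.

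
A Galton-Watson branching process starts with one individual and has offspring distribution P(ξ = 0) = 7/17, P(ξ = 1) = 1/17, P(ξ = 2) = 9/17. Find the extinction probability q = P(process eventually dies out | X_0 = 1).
q = 7/9

The pgf is f(s) = 7/17 + 1/17·s + 9/17·s². The extinction probability q is the smallest fixed point of f in [0, 1]. Setting s = f(s):
  9/17·s² + (1/17 − 1)·s + 7/17 = 0
  9/17·s² − (7/17 + 9/17)·s + 7/17 = 0
which factors as (s − 1)·(9/17·s − 7/17) = 0, giving roots s = 1 and s = (7/17)/(9/17) = 7/9.
Mean offspring μ = 1/17 + 2·9/17 = 19/17 > 1 (supercritical), so q < 1. The extinction probability is the smaller root: q = (7/17)/(9/17) = 7/9.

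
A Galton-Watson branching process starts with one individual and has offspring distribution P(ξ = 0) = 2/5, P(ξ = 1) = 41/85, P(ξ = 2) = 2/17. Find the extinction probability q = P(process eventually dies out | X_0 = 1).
q = 1

Mean offspring μ = 0·2/5 + 1·41/85 + 2·2/17 = 61/85 ≤ 1. For μ ≤ 1 with offspring not concentrated at 1, the Galton-Watson process goes extinct almost surely, so q = 1.
(Algebraic check: The pgf is f(s) = 2/5 + 41/85·s + 2/17·s². The extinction probability q is the smallest fixed point of f in [0, 1]. Setting s = f(s):
  2/17·s² + (41/85 − 1)·s + 2/5 = 0
  2/17·s² − (2/5 + 2/17)·s + 2/5 = 0
which factors as (s − 1)·(2/17·s − 2/5) = 0, giving roots s = 1 and s = (2/5)/(2/17) = 17/5. Since 17/5 ≥ 1, the smallest root in [0, 1] is s = 1.)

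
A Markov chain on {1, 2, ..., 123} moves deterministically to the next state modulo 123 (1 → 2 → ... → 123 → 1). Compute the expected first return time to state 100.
E[T_100 | X_0 = 100] = 123

The chain cycles deterministically, so starting at state 100 it returns in exactly 123 steps. Equivalently, the stationary distribution is uniform π_j = 1/123 for every state j, so by Kac's formula E[T_100] = 1/π_100 = 123.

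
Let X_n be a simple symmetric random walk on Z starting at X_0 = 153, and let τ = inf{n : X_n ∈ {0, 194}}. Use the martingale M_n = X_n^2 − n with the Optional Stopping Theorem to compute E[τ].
E[τ] = 6273

M_n = X_n^2 − n is a martingale (since E[X_{n+1}^2 | F_n] = X_n^2 + 1). By OST (τ has finite mean in a bounded region), E[M_τ] = E[M_0] = X_0^2 − 0 = 153^2 = 23409. Also E[M_τ] = E[X_τ^2] − E[τ]. The walk exits at 0 or 194, with P(hit 194 first) = 153/194, so E[X_τ^2] = 194^2 · 153/194 + 0 = 29682. Thus E[τ] = E[X_τ^2] − E[M_τ] = 29682 − 23409 = 6273 = 153(194 − 153) = 6273.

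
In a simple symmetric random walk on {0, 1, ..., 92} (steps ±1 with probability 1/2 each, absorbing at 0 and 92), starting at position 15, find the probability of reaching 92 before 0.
P(hit 92 before 0) = 15/92

Let u_k = P(hit 92 before 0 | start at k). Then u_0 = 0, u_92 = 1, and u_k = u_{k-1}/2 + u_{k+1}/2 for 1 ≤ k ≤ 91. This harmonic recurrence is solved by u_k = k/92, giving u_15 = 15/92.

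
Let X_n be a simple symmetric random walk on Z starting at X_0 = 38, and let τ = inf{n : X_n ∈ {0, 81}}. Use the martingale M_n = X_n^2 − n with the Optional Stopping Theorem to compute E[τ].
E[τ] = 1634

M_n = X_n^2 − n is a martingale (since E[X_{n+1}^2 | F_n] = X_n^2 + 1). By OST (τ has finite mean in a bounded region), E[M_τ] = E[M_0] = X_0^2 − 0 = 38^2 = 1444. Also E[M_τ] = E[X_τ^2] − E[τ]. The walk exits at 0 or 81, with P(hit 81 first) = 38/81, so E[X_τ^2] = 81^2 · 38/81 + 0 = 3078. Thus E[τ] = E[X_τ^2] − E[M_τ] = 3078 − 1444 = 1634 = 38(81 − 38) = 1634.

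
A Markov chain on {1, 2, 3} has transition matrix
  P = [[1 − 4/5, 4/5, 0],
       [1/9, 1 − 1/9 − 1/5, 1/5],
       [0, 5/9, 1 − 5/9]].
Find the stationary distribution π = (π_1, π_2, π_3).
π = (125/1349, 900/1349, 324/1349)

This is a birth-death chain on three states, which satisfies detailed balance: π_1 · P_{12} = π_2 · P_{21} and π_2 · P_{23} = π_3 · P_{32}.
From π_1 · 4/5 = π_2 · 1/9: π_2/π_1 = (4/5)/(1/9) = 36/5.
From π_2 · 1/5 = π_3 · 5/9: π_3/π_2 = (1/5)/(5/9) = 9/25.
Take π_1 proportional to 1; then unnormalized π = (1, 36/5, 324/125). Normalize by dividing by the sum 1349/125:
  π = (125/1349, 900/1349, 324/1349).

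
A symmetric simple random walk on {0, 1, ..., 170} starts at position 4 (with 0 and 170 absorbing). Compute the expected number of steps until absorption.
E[τ | X_0 = 4] = 664

Let v_k = E[τ | X_0 = k]. Boundary: v_0 = v_170 = 0. Recurrence: v_k = 1 + (v_{k-1} + v_{k+1})/2 for 1 ≤ k ≤ 169. The particular solution to v_k − (v_{k-1} + v_{k+1})/2 = 1 is v_k = −k^2. Adding homogeneous solution A + B k and matching boundaries gives v_k = k (170 − k). Substituting k = 4: v_4 = 4 · 166 = 664.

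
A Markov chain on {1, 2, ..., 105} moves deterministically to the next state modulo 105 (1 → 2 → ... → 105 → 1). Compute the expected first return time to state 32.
E[T_32 | X_0 = 32] = 105

The chain cycles deterministically, so starting at state 32 it returns in exactly 105 steps. Equivalently, the stationary distribution is uniform π_j = 1/105 for every state j, so by Kac's formula E[T_32] = 1/π_32 = 105.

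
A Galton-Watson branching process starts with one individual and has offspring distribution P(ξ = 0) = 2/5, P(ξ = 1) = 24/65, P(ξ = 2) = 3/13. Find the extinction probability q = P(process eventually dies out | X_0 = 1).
q = 1

Mean offspring μ = 0·2/5 + 1·24/65 + 2·3/13 = 54/65 ≤ 1. For μ ≤ 1 with offspring not concentrated at 1, the Galton-Watson process goes extinct almost surely, so q = 1.
(Algebraic check: The pgf is f(s) = 2/5 + 24/65·s + 3/13·s². The extinction probability q is the smallest fixed point of f in [0, 1]. Setting s = f(s):
  3/13·s² + (24/65 − 1)·s + 2/5 = 0
  3/13·s² − (2/5 + 3/13)·s + 2/5 = 0
which factors as (s − 1)·(3/13·s − 2/5) = 0, giving roots s = 1 and s = (2/5)/(3/13) = 26/15. Since 26/15 ≥ 1, the smallest root in [0, 1] is s = 1.)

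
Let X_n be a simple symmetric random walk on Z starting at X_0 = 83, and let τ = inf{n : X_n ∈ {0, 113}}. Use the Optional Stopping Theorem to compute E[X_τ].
E[X_τ] = 83

X_n is a martingale and τ is a bounded-mean stopping time (indeed τ is finite a.s. with bounded expectation since the walk is in a bounded region). By the OST, E[X_τ] = E[X_0] = 83. Equivalently: E[X_τ] = 113 · P(hit 113 first) + 0 · P(hit 0 first) = 113 · (83/113) = 83.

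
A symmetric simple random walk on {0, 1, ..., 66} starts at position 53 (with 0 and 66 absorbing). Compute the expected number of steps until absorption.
E[τ | X_0 = 53] = 689

Let v_k = E[τ | X_0 = k]. Boundary: v_0 = v_66 = 0. Recurrence: v_k = 1 + (v_{k-1} + v_{k+1})/2 for 1 ≤ k ≤ 65. The particular solution to v_k − (v_{k-1} + v_{k+1})/2 = 1 is v_k = −k^2. Adding homogeneous solution A + B k and matching boundaries gives v_k = k (66 − k). Substituting k = 53: v_53 = 53 · 13 = 689.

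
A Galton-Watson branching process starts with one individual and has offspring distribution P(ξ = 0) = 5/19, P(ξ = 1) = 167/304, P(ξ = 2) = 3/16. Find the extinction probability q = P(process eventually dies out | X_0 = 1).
q = 1

Mean offspring μ = 0·5/19 + 1·167/304 + 2·3/16 = 281/304 ≤ 1. For μ ≤ 1 with offspring not concentrated at 1, the Galton-Watson process goes extinct almost surely, so q = 1.
(Algebraic check: The pgf is f(s) = 5/19 + 167/304·s + 3/16·s². The extinction probability q is the smallest fixed point of f in [0, 1]. Setting s = f(s):
  3/16·s² + (167/304 − 1)·s + 5/19 = 0
  3/16·s² − (5/19 + 3/16)·s + 5/19 = 0
which factors as (s − 1)·(3/16·s − 5/19) = 0, giving roots s = 1 and s = (5/19)/(3/16) = 80/57. Since 80/57 ≥ 1, the smallest root in [0, 1] is s = 1.)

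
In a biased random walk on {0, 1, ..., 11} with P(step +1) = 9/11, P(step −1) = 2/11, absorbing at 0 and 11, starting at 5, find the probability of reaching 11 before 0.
P(hit 11 before 0) = (1 − (2/9)^5) / (1 − (2/9)^11) = 4480579071/4483008223

Let u_k denote P(reach 11 before 0 | start at k). Boundary: u_0 = 0, u_11 = 1. Recurrence: u_k = 9/11·u_{k+1} + 2/11·u_{k-1} for 1 ≤ k ≤ 10. Try u_k = A + B·r^k with r = q/p = (2/11)/(9/11) = 2/9. Substitution satisfies the recurrence; boundary conditions give:
  u_k = (1 − r^k) / (1 − r^N) = (1 − (2/9)^5) / (1 − (2/9)^11) = 4480579071/4483008223.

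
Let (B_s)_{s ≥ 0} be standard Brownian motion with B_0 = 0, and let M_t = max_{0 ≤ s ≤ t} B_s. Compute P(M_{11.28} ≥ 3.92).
P(M_{11.28} ≥ 3.92) = 2·P(B_{11.28} ≥ 3.92) = 2(1 − Φ(3.92/√11.28)) ≈ 0.2431

By the reflection principle for Brownian motion, P(M_t ≥ a) = 2 · P(B_t ≥ a) for a ≥ 0. Since B_t ~ N(0, t), P(B_t ≥ 3.92) = 1 − Φ(3.92/√t) = 1 − Φ(3.92/√11.28) = 1 − Φ(1.1672). So
  P(M_{11.28} ≥ 3.92) = 2(1 − Φ(1.1672)) ≈ 0.2431.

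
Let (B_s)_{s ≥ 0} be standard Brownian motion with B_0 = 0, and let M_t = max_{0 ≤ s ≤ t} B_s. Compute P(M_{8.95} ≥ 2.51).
P(M_{8.95} ≥ 2.51) = 2·P(B_{8.95} ≥ 2.51) = 2(1 − Φ(2.51/√8.95)) ≈ 0.4015

By the reflection principle for Brownian motion, P(M_t ≥ a) = 2 · P(B_t ≥ a) for a ≥ 0. Since B_t ~ N(0, t), P(B_t ≥ 2.51) = 1 − Φ(2.51/√t) = 1 − Φ(2.51/√8.95) = 1 − Φ(0.8390). So
  P(M_{8.95} ≥ 2.51) = 2(1 − Φ(0.8390)) ≈ 0.4015.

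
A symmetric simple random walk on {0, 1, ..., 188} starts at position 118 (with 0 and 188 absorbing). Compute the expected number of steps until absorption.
E[τ | X_0 = 118] = 8260

Let v_k = E[τ | X_0 = k]. Boundary: v_0 = v_188 = 0. Recurrence: v_k = 1 + (v_{k-1} + v_{k+1})/2 for 1 ≤ k ≤ 187. The particular solution to v_k − (v_{k-1} + v_{k+1})/2 = 1 is v_k = −k^2. Adding homogeneous solution A + B k and matching boundaries gives v_k = k (188 − k). Substituting k = 118: v_118 = 118 · 70 = 8260.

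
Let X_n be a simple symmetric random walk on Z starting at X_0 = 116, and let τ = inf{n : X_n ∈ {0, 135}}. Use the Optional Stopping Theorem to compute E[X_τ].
E[X_τ] = 116

X_n is a martingale and τ is a bounded-mean stopping time (indeed τ is finite a.s. with bounded expectation since the walk is in a bounded region). By the OST, E[X_τ] = E[X_0] = 116. Equivalently: E[X_τ] = 135 · P(hit 135 first) + 0 · P(hit 0 first) = 135 · (116/135) = 116.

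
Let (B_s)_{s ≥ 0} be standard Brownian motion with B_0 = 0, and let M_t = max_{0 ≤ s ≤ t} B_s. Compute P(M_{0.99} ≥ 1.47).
P(M_{0.99} ≥ 1.47) = 2·P(B_{0.99} ≥ 1.47) = 2(1 − Φ(1.47/√0.99)) ≈ 0.1396

By the reflection principle for Brownian motion, P(M_t ≥ a) = 2 · P(B_t ≥ a) for a ≥ 0. Since B_t ~ N(0, t), P(B_t ≥ 1.47) = 1 − Φ(1.47/√t) = 1 − Φ(1.47/√0.99) = 1 − Φ(1.4774). So
  P(M_{0.99} ≥ 1.47) = 2(1 − Φ(1.4774)) ≈ 0.1396.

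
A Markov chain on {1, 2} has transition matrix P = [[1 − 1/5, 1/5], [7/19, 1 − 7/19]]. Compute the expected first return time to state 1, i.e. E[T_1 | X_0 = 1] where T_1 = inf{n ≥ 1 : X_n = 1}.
E[T_1 | X_0 = 1] = 1/π_1 = 54/35

For an irreducible recurrent Markov chain with stationary distribution π, E[T_i | X_0 = i] = 1/π_i (Kac's formula). Here π_1 = (7/19)/(1/5 + 7/19) = (7/19)/(54/95) = 35/54, so E[T_1 | X_0 = 1] = 1/π_1 = (1/5 + 7/19)/(7/19) = (54/95)/(7/19) = 54/35.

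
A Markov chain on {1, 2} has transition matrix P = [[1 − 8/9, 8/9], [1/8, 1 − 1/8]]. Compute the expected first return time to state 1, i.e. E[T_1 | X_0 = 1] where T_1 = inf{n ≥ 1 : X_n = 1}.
E[T_1 | X_0 = 1] = 1/π_1 = 73/9

For an irreducible recurrent Markov chain with stationary distribution π, E[T_i | X_0 = i] = 1/π_i (Kac's formula). Here π_1 = (1/8)/(8/9 + 1/8) = (1/8)/(73/72) = 9/73, so E[T_1 | X_0 = 1] = 1/π_1 = (8/9 + 1/8)/(1/8) = (73/72)/(1/8) = 73/9.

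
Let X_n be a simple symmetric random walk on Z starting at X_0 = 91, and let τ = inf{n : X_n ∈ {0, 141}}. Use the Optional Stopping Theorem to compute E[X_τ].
E[X_τ] = 91

X_n is a martingale and τ is a bounded-mean stopping time (indeed τ is finite a.s. with bounded expectation since the walk is in a bounded region). By the OST, E[X_τ] = E[X_0] = 91. Equivalently: E[X_τ] = 141 · P(hit 141 first) + 0 · P(hit 0 first) = 141 · (91/141) = 91.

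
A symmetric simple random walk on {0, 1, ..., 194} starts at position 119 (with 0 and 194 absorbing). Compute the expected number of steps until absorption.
E[τ | X_0 = 119] = 8925

Let v_k = E[τ | X_0 = k]. Boundary: v_0 = v_194 = 0. Recurrence: v_k = 1 + (v_{k-1} + v_{k+1})/2 for 1 ≤ k ≤ 193. The particular solution to v_k − (v_{k-1} + v_{k+1})/2 = 1 is v_k = −k^2. Adding homogeneous solution A + B k and matching boundaries gives v_k = k (194 − k). Substituting k = 119: v_119 = 119 · 75 = 8925.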